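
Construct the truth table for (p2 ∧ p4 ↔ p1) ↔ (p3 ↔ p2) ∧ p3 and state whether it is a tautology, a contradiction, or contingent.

  p1  |   p2  |   p3  |   p4  || (p2 ∧ p4) | ((p2 ∧ p4) ↔ p1) | (p3 ↔ p2) | ((p3 ↔ p2) ∧ p3) |   φ  
 True |  True |  True |  True ||    True   |       True       |    True   |       True       |  True
 True |  True |  True | False ||   False   |      False       |    True   |       True       | False
 True |  True | False |  True ||    True   |       True       |   False   |      False       | False
 True |  True | False | False ||   False   |      False       |   False   |      False       |  True
 True | False |  True |  True ||   False   |      False       |   False   |      False       |  True
 True | False |  True | False ||   False   |      False       |   False   |      False       |  True
 True | False | False |  True ||   False   |      False       |    True   |      False       |  True
 True | False | False | False ||   False   |      False       |    True   |      False       |  True
False |  True |  True |  True ||    True   |      False       |    True   |       True       | False
False |  True |  True | False ||   False   |       True       |    True   |       True       |  True
False |  True | False |  True ||    True   |      False       |   False   |      False       |  True
False |  True | False | False ||   False   |       True       |   False   |      False       | False
False | False |  True |  True ||   False   |       True       |   False   |      False       | False
False | False |  True | False ||   False   |       True       |   False   |      False       | False
False | False | False |  True ||   False   |       True       |    True   |      False       | False
False | False | False | False ||   False   |       True       |    True   |      False       | False
8 of 16 rows are True, so the formula is contingent.

contingent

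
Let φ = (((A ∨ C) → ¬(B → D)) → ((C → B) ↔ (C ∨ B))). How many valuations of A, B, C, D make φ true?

A  B  C  D  |  φ
1  1  1  1  |  1
1  1  1  0  |  1
1  1  0  1  |  1
1  1  0  0  |  1
1  0  1  1  |  1
1  0  1  0  |  1
1  0  0  1  |  1
1  0  0  0  |  1
0  1  1  1  |  1
0  1  1  0  |  1
0  1  0  1  |  1
0  1  0  0  |  1
0  0  1  1  |  1
0  0  1  0  |  1
0  0  0  1  |  0
0  0  0  0  |  0
The formula is true on 14 of the 16 rows.

14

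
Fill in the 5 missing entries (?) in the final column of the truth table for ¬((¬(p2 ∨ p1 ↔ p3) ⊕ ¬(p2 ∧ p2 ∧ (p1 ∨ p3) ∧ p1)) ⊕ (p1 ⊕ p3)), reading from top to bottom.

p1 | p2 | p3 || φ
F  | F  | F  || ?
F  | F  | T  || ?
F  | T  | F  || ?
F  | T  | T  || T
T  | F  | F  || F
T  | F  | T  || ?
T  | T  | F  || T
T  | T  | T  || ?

F, F, T, F, T

Row p1=F, p2=F, p3=F: (¬(p2 ∨ p1 ↔ p3) ⊕ ¬(p2 ∧ p2 ∧ (p1 ∨ p3) ∧ p1)) = T, (p1 ⊕ p3) = F, ((¬(p2 ∨ p1 ↔ p3) ⊕ ¬(p2 ∧ p2 ∧ (p1 ∨ p3) ∧ p1)) ⊕ (p1 ⊕ p3)) = T, so the formula = F.
Row p1=F, p2=F, p3=T: (¬(p2 ∨ p1 ↔ p3) ⊕ ¬(p2 ∧ p2 ∧ (p1 ∨ p3) ∧ p1)) = F, (p1 ⊕ p3) = T, ((¬(p2 ∨ p1 ↔ p3) ⊕ ¬(p2 ∧ p2 ∧ (p1 ∨ p3) ∧ p1)) ⊕ (p1 ⊕ p3)) = T, so the formula = F.
Row p1=F, p2=T, p3=F: (¬(p2 ∨ p1 ↔ p3) ⊕ ¬(p2 ∧ p2 ∧ (p1 ∨ p3) ∧ p1)) = F, (p1 ⊕ p3) = F, ((¬(p2 ∨ p1 ↔ p3) ⊕ ¬(p2 ∧ p2 ∧ (p1 ∨ p3) ∧ p1)) ⊕ (p1 ⊕ p3)) = F, so the formula = T.
Row p1=T, p2=F, p3=T: (¬(p2 ∨ p1 ↔ p3) ⊕ ¬(p2 ∧ p2 ∧ (p1 ∨ p3) ∧ p1)) = T, (p1 ⊕ p3) = F, ((¬(p2 ∨ p1 ↔ p3) ⊕ ¬(p2 ∧ p2 ∧ (p1 ∨ p3) ∧ p1)) ⊕ (p1 ⊕ p3)) = T, so the formula = F.
Row p1=T, p2=T, p3=T: (¬(p2 ∨ p1 ↔ p3) ⊕ ¬(p2 ∧ p2 ∧ (p1 ∨ p3) ∧ p1)) = F, (p1 ⊕ p3) = F, ((¬(p2 ∨ p1 ↔ p3) ⊕ ¬(p2 ∧ p2 ∧ (p1 ∨ p3) ∧ p1)) ⊕ (p1 ⊕ p3)) = F, so the formula = T.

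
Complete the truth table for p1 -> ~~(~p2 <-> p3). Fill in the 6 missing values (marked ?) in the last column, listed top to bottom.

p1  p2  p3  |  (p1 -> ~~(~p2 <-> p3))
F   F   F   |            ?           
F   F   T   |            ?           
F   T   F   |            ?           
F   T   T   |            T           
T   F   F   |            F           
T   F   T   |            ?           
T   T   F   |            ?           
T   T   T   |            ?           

T, T, T, T, T, F

Row p1=F, p2=F, p3=F: ~~(~p2 <-> p3) = F, so (p1 -> ~~(~p2 <-> p3)) = T.
Row p1=F, p2=F, p3=T: ~~(~p2 <-> p3) = T, so (p1 -> ~~(~p2 <-> p3)) = T.
Row p1=F, p2=T, p3=F: ~~(~p2 <-> p3) = T, so (p1 -> ~~(~p2 <-> p3)) = T.
Row p1=T, p2=F, p3=T: ~~(~p2 <-> p3) = T, so (p1 -> ~~(~p2 <-> p3)) = T.
Row p1=T, p2=T, p3=F: ~~(~p2 <-> p3) = T, so (p1 -> ~~(~p2 <-> p3)) = T.
Row p1=T, p2=T, p3=T: ~~(~p2 <-> p3) = F, so (p1 -> ~~(~p2 <-> p3)) = F.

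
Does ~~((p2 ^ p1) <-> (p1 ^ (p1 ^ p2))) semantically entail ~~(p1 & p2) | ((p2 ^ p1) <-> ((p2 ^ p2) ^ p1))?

p1 | p2 || φ | ψ
T  | T  || F | T
T  | F  || F | T
F  | T  || T | F
F  | F  || T | T
At p1=F, p2=T we have φ true but ψ false, so φ does not entail ψ.

no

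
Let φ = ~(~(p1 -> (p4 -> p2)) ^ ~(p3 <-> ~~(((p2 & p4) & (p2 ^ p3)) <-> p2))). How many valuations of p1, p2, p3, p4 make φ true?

6

p1 | p2 | p3 | p4 || (p4 -> p2) | (p1 -> (p4 -> p2)) | ~(p1 -> (p4 -> p2)) | (p2 & p4) | (p2 ^ p3) | ((p2 & p4) & (p2 ^ p3)) | φ
T  | T  | T  | T  ||     T      |         T          |          F          |     T     |     F     |            F            | F
T  | T  | T  | F  ||     T      |         T          |          F          |     F     |     F     |            F            | F
T  | T  | F  | T  ||     T      |         T          |          F          |     T     |     T     |            T            | F
T  | T  | F  | F  ||     T      |         T          |          F          |     F     |     T     |            F            | T
T  | F  | T  | T  ||     F      |         F          |          T          |     F     |     T     |            F            | F
T  | F  | T  | F  ||     T      |         T          |          F          |     F     |     T     |            F            | T
T  | F  | F  | T  ||     F      |         F          |          T          |     F     |     F     |            F            | T
T  | F  | F  | F  ||     T      |         T          |          F          |     F     |     F     |            F            | F
F  | T  | T  | T  ||     T      |         T          |          F          |     T     |     F     |            F            | F
F  | T  | T  | F  ||     T      |         T          |          F          |     F     |     F     |            F            | F
F  | T  | F  | T  ||     T      |         T          |          F          |     T     |     T     |            T            | F
F  | T  | F  | F  ||     T      |         T          |          F          |     F     |     T     |            F            | T
F  | F  | T  | T  ||     F      |         T          |          F          |     F     |     T     |            F            | T
F  | F  | T  | F  ||     T      |         T          |          F          |     F     |     T     |            F            | T
F  | F  | F  | T  ||     F      |         T          |          F          |     F     |     F     |            F            | F
F  | F  | F  | F  ||     T      |         T          |          F          |     F     |     F     |            F            | F
The formula is true on 6 of the 16 rows.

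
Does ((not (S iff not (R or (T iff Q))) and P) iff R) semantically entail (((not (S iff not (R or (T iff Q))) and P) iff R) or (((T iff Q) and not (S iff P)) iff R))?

P  Q  R  S  T  |  φ  ψ
F  F  F  F  F  |  T  T
F  F  F  F  T  |  T  T
F  F  F  T  F  |  T  T
F  F  F  T  T  |  T  T
F  F  T  F  F  |  F  F
F  F  T  F  T  |  F  F
F  F  T  T  F  |  F  T
F  F  T  T  T  |  F  F
F  T  F  F  F  |  T  T
F  T  F  F  T  |  T  T
F  T  F  T  F  |  T  T
F  T  F  T  T  |  T  T
F  T  T  F  F  |  F  F
F  T  T  F  T  |  F  F
F  T  T  T  F  |  F  F
F  T  T  T  T  |  F  T
T  F  F  F  F  |  T  T
T  F  F  F  T  |  F  T
T  F  F  T  F  |  F  T
T  F  F  T  T  |  T  T
T  F  T  F  F  |  F  T
T  F  T  F  T  |  F  F
T  F  T  T  F  |  T  T
T  F  T  T  T  |  T  T
T  T  F  F  F  |  F  T
T  T  F  F  T  |  T  T
T  T  F  T  F  |  T  T
T  T  F  T  T  |  F  T
T  T  T  F  F  |  F  F
T  T  T  F  T  |  F  T
T  T  T  T  F  |  T  T
T  T  T  T  T  |  T  T
In every row where φ is true, ψ is also true, so φ ⊨ ψ.

yes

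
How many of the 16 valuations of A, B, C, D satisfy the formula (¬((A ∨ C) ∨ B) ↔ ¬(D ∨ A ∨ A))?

A | B | C | D | (A ∨ C) | ((A ∨ C) ∨ B) | ¬((A ∨ C) ∨ B) | (D ∨ A ∨ A) | ¬(D ∨ A ∨ A) | φ
- | - | - | - | ------- | ------------- | -------------- | ----------- | ------------ | -
1 | 1 | 1 | 1 |    1    |       1       |       0        |      1      |      0       | 1
1 | 1 | 1 | 0 |    1    |       1       |       0        |      1      |      0       | 1
1 | 1 | 0 | 1 |    1    |       1       |       0        |      1      |      0       | 1
1 | 1 | 0 | 0 |    1    |       1       |       0        |      1      |      0       | 1
1 | 0 | 1 | 1 |    1    |       1       |       0        |      1      |      0       | 1
1 | 0 | 1 | 0 |    1    |       1       |       0        |      1      |      0       | 1
1 | 0 | 0 | 1 |    1    |       1       |       0        |      1      |      0       | 1
1 | 0 | 0 | 0 |    1    |       1       |       0        |      1      |      0       | 1
0 | 1 | 1 | 1 |    1    |       1       |       0        |      1      |      0       | 1
0 | 1 | 1 | 0 |    1    |       1       |       0        |      0      |      1       | 0
0 | 1 | 0 | 1 |    0    |       1       |       0        |      1      |      0       | 1
0 | 1 | 0 | 0 |    0    |       1       |       0        |      0      |      1       | 0
0 | 0 | 1 | 1 |    1    |       1       |       0        |      1      |      0       | 1
0 | 0 | 1 | 0 |    1    |       1       |       0        |      0      |      1       | 0
0 | 0 | 0 | 1 |    0    |       0       |       1        |      1      |      0       | 0
0 | 0 | 0 | 0 |    0    |       0       |       1        |      0      |      1       | 1
The formula is true on 12 of the 16 rows.

12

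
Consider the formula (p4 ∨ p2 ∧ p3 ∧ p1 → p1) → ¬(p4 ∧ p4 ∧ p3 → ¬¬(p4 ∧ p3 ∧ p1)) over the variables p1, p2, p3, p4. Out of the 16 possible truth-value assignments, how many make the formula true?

  p1  |   p2  |   p3  |   p4  || (p2 ∧ p3 ∧ p1) | (p4 ∨ (p2 ∧ p3 ∧ p1)) | ((p4 ∨ (p2 ∧ p3 ∧ p1)) → p1) | (p4 ∧ p4 ∧ p3) | (p4 ∧ p3 ∧ p1) | ¬(p4 ∧ p3 ∧ p1) | ¬¬(p4 ∧ p3 ∧ p1) |   φ  
 True |  True |  True |  True ||      True      |          True         |             True             |      True      |      True      |      False      |       True       | False
 True |  True |  True | False ||      True      |          True         |             True             |     False      |     False      |       True      |      False       | False
 True |  True | False |  True ||     False      |          True         |             True             |     False      |     False      |       True      |      False       | False
 True |  True | False | False ||     False      |         False         |             True             |     False      |     False      |       True      |      False       | False
 True | False |  True |  True ||     False      |          True         |             True             |      True      |      True      |      False      |       True       | False
 True | False |  True | False ||     False      |         False         |             True             |     False      |     False      |       True      |      False       | False
 True | False | False |  True ||     False      |          True         |             True             |     False      |     False      |       True      |      False       | False
 True | False | False | False ||     False      |         False         |             True             |     False      |     False      |       True      |      False       | False
False |  True |  True |  True ||     False      |          True         |            False             |      True      |     False      |       True      |      False       |  True
False |  True |  True | False ||     False      |         False         |             True             |     False      |     False      |       True      |      False       | False
False |  True | False |  True ||     False      |          True         |            False             |     False      |     False      |       True      |      False       |  True
False |  True | False | False ||     False      |         False         |             True             |     False      |     False      |       True      |      False       | False
False | False |  True |  True ||     False      |          True         |            False             |      True      |     False      |       True      |      False       |  True
False | False |  True | False ||     False      |         False         |             True             |     False      |     False      |       True      |      False       | False
False | False | False |  True ||     False      |          True         |            False             |     False      |     False      |       True      |      False       |  True
False | False | False | False ||     False      |         False         |             True             |     False      |     False      |       True      |      False       | False
The formula is true on 4 of the 16 rows.

4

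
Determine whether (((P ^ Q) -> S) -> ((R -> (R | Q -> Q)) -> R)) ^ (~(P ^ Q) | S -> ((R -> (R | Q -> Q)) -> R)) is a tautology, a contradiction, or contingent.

contradiction

P  Q  R  S  |  φ
F  F  F  F  |  F
F  F  F  T  |  F
F  F  T  F  |  F
F  F  T  T  |  F
F  T  F  F  |  F
F  T  F  T  |  F
F  T  T  F  |  F
F  T  T  T  |  F
T  F  F  F  |  F
T  F  F  T  |  F
T  F  T  F  |  F
T  F  T  T  |  F
T  T  F  F  |  F
T  T  F  T  |  F
T  T  T  F  |  F
T  T  T  T  |  F
Every row is F, so the formula is a contradiction.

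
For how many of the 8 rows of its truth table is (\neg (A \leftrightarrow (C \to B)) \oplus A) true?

6

A | B | C || (C \to B) | φ
T | T | T ||     T     | T
T | T | F ||     T     | T
T | F | T ||     F     | F
T | F | F ||     T     | T
F | T | T ||     T     | T
F | T | F ||     T     | T
F | F | T ||     F     | F
F | F | F ||     T     | T
The formula is true on 6 of the 8 rows.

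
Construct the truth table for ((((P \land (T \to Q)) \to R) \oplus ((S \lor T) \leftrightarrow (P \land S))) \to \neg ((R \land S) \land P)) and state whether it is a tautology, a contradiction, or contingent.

P  Q  R  S  T  |  φ
T  T  T  T  T  |  T
T  T  T  T  F  |  T
T  T  T  F  T  |  T
T  T  T  F  F  |  T
T  T  F  T  T  |  T
T  T  F  T  F  |  T
T  T  F  F  T  |  T
T  T  F  F  F  |  T
T  F  T  T  T  |  T
T  F  T  T  F  |  T
T  F  T  F  T  |  T
T  F  T  F  F  |  T
T  F  F  T  T  |  T
T  F  F  T  F  |  T
T  F  F  F  T  |  T
T  F  F  F  F  |  T
F  T  T  T  T  |  T
F  T  T  T  F  |  T
F  T  T  F  T  |  T
F  T  T  F  F  |  T
F  T  F  T  T  |  T
F  T  F  T  F  |  T
F  T  F  F  T  |  T
F  T  F  F  F  |  T
F  F  T  T  T  |  T
F  F  T  T  F  |  T
F  F  T  F  T  |  T
F  F  T  F  F  |  T
F  F  F  T  T  |  T
F  F  F  T  F  |  T
F  F  F  F  T  |  T
F  F  F  F  F  |  T
Every row is T, so the formula is a tautology.

tautology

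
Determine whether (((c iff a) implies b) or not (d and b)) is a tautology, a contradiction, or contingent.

a  b  c  d  |  (c iff a)  ((c iff a) implies b)  (d and b)  not (d and b)  φ
0  0  0  0  |      1                0                0            1        1
0  0  0  1  |      1                0                0            1        1
0  0  1  0  |      0                1                0            1        1
0  0  1  1  |      0                1                0            1        1
0  1  0  0  |      1                1                0            1        1
0  1  0  1  |      1                1                1            0        1
0  1  1  0  |      0                1                0            1        1
0  1  1  1  |      0                1                1            0        1
1  0  0  0  |      0                1                0            1        1
1  0  0  1  |      0                1                0            1        1
1  0  1  0  |      1                0                0            1        1
1  0  1  1  |      1                0                0            1        1
1  1  0  0  |      0                1                0            1        1
1  1  0  1  |      0                1                1            0        1
1  1  1  0  |      1                1                0            1        1
1  1  1  1  |      1                1                1            0        1
Every row is 1, so the formula is a tautology.

tautology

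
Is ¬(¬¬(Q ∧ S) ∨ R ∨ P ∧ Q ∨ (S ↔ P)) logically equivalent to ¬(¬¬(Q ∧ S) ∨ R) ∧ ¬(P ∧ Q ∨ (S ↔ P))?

equivalent

P | Q | R | S | φ | ψ
- | - | - | - | - | -
1 | 1 | 1 | 1 | 0 | 0
1 | 1 | 1 | 0 | 0 | 0
1 | 1 | 0 | 1 | 0 | 0
1 | 1 | 0 | 0 | 0 | 0
1 | 0 | 1 | 1 | 0 | 0
1 | 0 | 1 | 0 | 0 | 0
1 | 0 | 0 | 1 | 0 | 0
1 | 0 | 0 | 0 | 1 | 1
0 | 1 | 1 | 1 | 0 | 0
0 | 1 | 1 | 0 | 0 | 0
0 | 1 | 0 | 1 | 0 | 0
0 | 1 | 0 | 0 | 0 | 0
0 | 0 | 1 | 1 | 0 | 0
0 | 0 | 1 | 0 | 0 | 0
0 | 0 | 0 | 1 | 1 | 1
0 | 0 | 0 | 0 | 0 | 0
The columns for φ and ψ agree on every row, so they are logically equivalent.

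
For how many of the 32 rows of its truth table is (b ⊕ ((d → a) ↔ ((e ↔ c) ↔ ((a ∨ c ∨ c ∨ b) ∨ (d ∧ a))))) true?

16

a | b | c | d | e || φ
0 | 0 | 0 | 0 | 0 || 0
0 | 0 | 0 | 0 | 1 || 1
0 | 0 | 0 | 1 | 0 || 1
0 | 0 | 0 | 1 | 1 || 0
0 | 0 | 1 | 0 | 0 || 0
0 | 0 | 1 | 0 | 1 || 1
0 | 0 | 1 | 1 | 0 || 1
0 | 0 | 1 | 1 | 1 || 0
0 | 1 | 0 | 0 | 0 || 0
0 | 1 | 0 | 0 | 1 || 1
0 | 1 | 0 | 1 | 0 || 1
0 | 1 | 0 | 1 | 1 || 0
0 | 1 | 1 | 0 | 0 || 1
0 | 1 | 1 | 0 | 1 || 0
0 | 1 | 1 | 1 | 0 || 0
0 | 1 | 1 | 1 | 1 || 1
1 | 0 | 0 | 0 | 0 || 1
1 | 0 | 0 | 0 | 1 || 0
1 | 0 | 0 | 1 | 0 || 1
1 | 0 | 0 | 1 | 1 || 0
1 | 0 | 1 | 0 | 0 || 0
1 | 0 | 1 | 0 | 1 || 1
1 | 0 | 1 | 1 | 0 || 0
1 | 0 | 1 | 1 | 1 || 1
1 | 1 | 0 | 0 | 0 || 0
1 | 1 | 0 | 0 | 1 || 1
1 | 1 | 0 | 1 | 0 || 0
1 | 1 | 0 | 1 | 1 || 1
1 | 1 | 1 | 0 | 0 || 1
1 | 1 | 1 | 0 | 1 || 0
1 | 1 | 1 | 1 | 0 || 1
1 | 1 | 1 | 1 | 1 || 0
The formula is true on 16 of the 32 rows.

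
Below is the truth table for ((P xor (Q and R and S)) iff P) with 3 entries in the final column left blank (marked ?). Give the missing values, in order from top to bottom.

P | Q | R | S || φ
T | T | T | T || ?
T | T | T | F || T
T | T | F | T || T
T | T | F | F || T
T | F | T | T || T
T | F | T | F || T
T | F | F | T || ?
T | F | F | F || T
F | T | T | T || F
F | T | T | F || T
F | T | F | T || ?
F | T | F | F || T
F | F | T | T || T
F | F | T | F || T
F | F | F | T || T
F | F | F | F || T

Row P=T, Q=T, R=T, S=T: (P xor (Q and R and S)) = F, so the formula = F.
Row P=T, Q=F, R=F, S=T: (P xor (Q and R and S)) = T, so the formula = T.
Row P=F, Q=T, R=F, S=T: (P xor (Q and R and S)) = F, so the formula = T.

F, T, T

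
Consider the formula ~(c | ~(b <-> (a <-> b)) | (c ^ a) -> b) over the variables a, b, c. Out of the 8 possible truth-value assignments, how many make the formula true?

4

a  b  c     (a <-> b)  (b <-> (a <-> b))  ~(b <-> (a <-> b))  (c | ~(b <-> (a <-> b)))  (c ^ a)  φ
F  F  F         T              F                  T                      T                 F     T
F  F  T         T              F                  T                      T                 T     T
F  T  F         F              F                  T                      T                 F     F
F  T  T         F              F                  T                      T                 T     F
T  F  F         F              T                  F                      F                 T     T
T  F  T         F              T                  F                      T                 F     T
T  T  F         T              T                  F                      F                 T     F
T  T  T         T              T                  F                      T                 F     F
The formula is true on 4 of the 8 rows.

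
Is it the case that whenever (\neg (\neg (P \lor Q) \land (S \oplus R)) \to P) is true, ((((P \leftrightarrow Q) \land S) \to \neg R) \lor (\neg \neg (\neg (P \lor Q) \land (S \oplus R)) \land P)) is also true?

P | Q | R | S | φ | ψ
- | - | - | - | - | -
T | T | T | T | T | F
T | T | T | F | T | T
T | T | F | T | T | T
T | T | F | F | T | T
T | F | T | T | T | T
T | F | T | F | T | T
T | F | F | T | T | T
T | F | F | F | T | T
F | T | T | T | F | T
F | T | T | F | F | T
F | T | F | T | F | T
F | T | F | F | F | T
F | F | T | T | F | F
F | F | T | F | T | T
F | F | F | T | T | T
F | F | F | F | F | T
At P=T, Q=T, R=T, S=T we have φ true but ψ false, so φ does not entail ψ.

no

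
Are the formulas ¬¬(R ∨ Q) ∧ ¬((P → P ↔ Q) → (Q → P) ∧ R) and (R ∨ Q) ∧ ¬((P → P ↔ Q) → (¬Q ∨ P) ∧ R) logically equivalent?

P | Q | R || φ | ψ
1 | 1 | 1 || 0 | 0
1 | 1 | 0 || 1 | 1
1 | 0 | 1 || 0 | 0
1 | 0 | 0 || 0 | 0
0 | 1 | 1 || 1 | 1
0 | 1 | 0 || 1 | 1
0 | 0 | 1 || 0 | 0
0 | 0 | 0 || 0 | 0
The columns for φ and ψ agree on every row, so they are logically equivalent.

equivalent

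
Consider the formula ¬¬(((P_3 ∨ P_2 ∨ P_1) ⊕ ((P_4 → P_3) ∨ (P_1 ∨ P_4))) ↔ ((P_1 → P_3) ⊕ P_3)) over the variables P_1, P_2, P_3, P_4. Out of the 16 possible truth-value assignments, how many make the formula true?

14

P_1 | P_2 | P_3 | P_4 | φ
--- | --- | --- | --- | -
 T  |  T  |  T  |  T  | T
 T  |  T  |  T  |  F  | T
 T  |  T  |  F  |  T  | T
 T  |  T  |  F  |  F  | T
 T  |  F  |  T  |  T  | T
 T  |  F  |  T  |  F  | T
 T  |  F  |  F  |  T  | T
 T  |  F  |  F  |  F  | T
 F  |  T  |  T  |  T  | T
 F  |  T  |  T  |  F  | T
 F  |  T  |  F  |  T  | F
 F  |  T  |  F  |  F  | F
 F  |  F  |  T  |  T  | T
 F  |  F  |  T  |  F  | T
 F  |  F  |  F  |  T  | T
 F  |  F  |  F  |  F  | T
The formula is true on 14 of the 16 rows.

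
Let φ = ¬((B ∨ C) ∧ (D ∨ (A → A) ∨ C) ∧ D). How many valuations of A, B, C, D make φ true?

A  B  C  D  |  φ
1  1  1  1  |  0
1  1  1  0  |  1
1  1  0  1  |  0
1  1  0  0  |  1
1  0  1  1  |  0
1  0  1  0  |  1
1  0  0  1  |  1
1  0  0  0  |  1
0  1  1  1  |  0
0  1  1  0  |  1
0  1  0  1  |  0
0  1  0  0  |  1
0  0  1  1  |  0
0  0  1  0  |  1
0  0  0  1  |  1
0  0  0  0  |  1
The formula is true on 10 of the 16 rows.

10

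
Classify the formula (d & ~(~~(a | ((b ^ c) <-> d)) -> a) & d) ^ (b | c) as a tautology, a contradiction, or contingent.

contingent

  a      b      c      d       (b ^ c)  ((b ^ c) <-> d)  (a | ((b ^ c) <-> d))  ~(a | ((b ^ c) <-> d))  ~~(a | ((b ^ c) <-> d))  (b | c)    φ  
 True   True   True   True      False        False                True                  False                     True             True    True
 True   True   True  False      False         True                True                  False                     True             True    True
 True   True  False   True       True         True                True                  False                     True             True    True
 True   True  False  False       True        False                True                  False                     True             True    True
 True  False   True   True       True         True                True                  False                     True             True    True
 True  False   True  False       True        False                True                  False                     True             True    True
 True  False  False   True      False        False                True                  False                     True            False   False
 True  False  False  False      False         True                True                  False                     True            False   False
False   True   True   True      False        False               False                   True                    False             True    True
False   True   True  False      False         True                True                  False                     True             True    True
False   True  False   True       True         True                True                  False                     True             True   False
False   True  False  False       True        False               False                   True                    False             True    True
False  False   True   True       True         True                True                  False                     True             True   False
False  False   True  False       True        False               False                   True                    False             True    True
False  False  False   True      False        False               False                   True                    False            False   False
False  False  False  False      False         True                True                  False                     True            False   False
10 of 16 rows are True, so the formula is contingent.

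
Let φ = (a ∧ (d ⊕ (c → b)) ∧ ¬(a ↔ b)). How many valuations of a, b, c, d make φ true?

2

a | b | c | d || (a ∧ (d ⊕ (c → b)) ∧ ¬(a ↔ b))
0 | 0 | 0 | 0 ||               0               
0 | 0 | 0 | 1 ||               0               
0 | 0 | 1 | 0 ||               0               
0 | 0 | 1 | 1 ||               0               
0 | 1 | 0 | 0 ||               0               
0 | 1 | 0 | 1 ||               0               
0 | 1 | 1 | 0 ||               0               
0 | 1 | 1 | 1 ||               0               
1 | 0 | 0 | 0 ||               1               
1 | 0 | 0 | 1 ||               0               
1 | 0 | 1 | 0 ||               0               
1 | 0 | 1 | 1 ||               1               
1 | 1 | 0 | 0 ||               0               
1 | 1 | 0 | 1 ||               0               
1 | 1 | 1 | 0 ||               0               
1 | 1 | 1 | 1 ||               0               
The formula is true on 2 of the 16 rows.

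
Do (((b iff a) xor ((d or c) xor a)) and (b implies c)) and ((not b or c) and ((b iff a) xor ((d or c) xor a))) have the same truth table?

equivalent

a | b | c | d | φ | ψ
- | - | - | - | - | -
1 | 1 | 1 | 1 | 1 | 1
1 | 1 | 1 | 0 | 1 | 1
1 | 1 | 0 | 1 | 0 | 0
1 | 1 | 0 | 0 | 0 | 0
1 | 0 | 1 | 1 | 0 | 0
1 | 0 | 1 | 0 | 0 | 0
1 | 0 | 0 | 1 | 0 | 0
1 | 0 | 0 | 0 | 1 | 1
0 | 1 | 1 | 1 | 1 | 1
0 | 1 | 1 | 0 | 1 | 1
0 | 1 | 0 | 1 | 0 | 0
0 | 1 | 0 | 0 | 0 | 0
0 | 0 | 1 | 1 | 0 | 0
0 | 0 | 1 | 0 | 0 | 0
0 | 0 | 0 | 1 | 0 | 0
0 | 0 | 0 | 0 | 1 | 1
The columns for φ and ψ agree on every row, so they are logically equivalent.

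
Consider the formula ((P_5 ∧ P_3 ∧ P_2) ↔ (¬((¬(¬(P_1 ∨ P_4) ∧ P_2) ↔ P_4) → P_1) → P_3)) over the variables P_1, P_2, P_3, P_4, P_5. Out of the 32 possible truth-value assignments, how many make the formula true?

P_1 | P_2 | P_3 | P_4 | P_5 || φ
 T  |  T  |  T  |  T  |  T  || T
 T  |  T  |  T  |  T  |  F  || F
 T  |  T  |  T  |  F  |  T  || T
 T  |  T  |  T  |  F  |  F  || F
 T  |  T  |  F  |  T  |  T  || F
 T  |  T  |  F  |  T  |  F  || F
 T  |  T  |  F  |  F  |  T  || F
 T  |  T  |  F  |  F  |  F  || F
 T  |  F  |  T  |  T  |  T  || F
 T  |  F  |  T  |  T  |  F  || F
 T  |  F  |  T  |  F  |  T  || F
 T  |  F  |  T  |  F  |  F  || F
 T  |  F  |  F  |  T  |  T  || F
 T  |  F  |  F  |  T  |  F  || F
 T  |  F  |  F  |  F  |  T  || F
 T  |  F  |  F  |  F  |  F  || F
 F  |  T  |  T  |  T  |  T  || T
 F  |  T  |  T  |  T  |  F  || F
 F  |  T  |  T  |  F  |  T  || T
 F  |  T  |  T  |  F  |  F  || F
 F  |  T  |  F  |  T  |  T  || T
 F  |  T  |  F  |  T  |  F  || T
 F  |  T  |  F  |  F  |  T  || T
 F  |  T  |  F  |  F  |  F  || T
 F  |  F  |  T  |  T  |  T  || F
 F  |  F  |  T  |  T  |  F  || F
 F  |  F  |  T  |  F  |  T  || F
 F  |  F  |  T  |  F  |  F  || F
 F  |  F  |  F  |  T  |  T  || T
 F  |  F  |  F  |  T  |  F  || T
 F  |  F  |  F  |  F  |  T  || F
 F  |  F  |  F  |  F  |  F  || F
The formula is true on 10 of the 32 rows.

10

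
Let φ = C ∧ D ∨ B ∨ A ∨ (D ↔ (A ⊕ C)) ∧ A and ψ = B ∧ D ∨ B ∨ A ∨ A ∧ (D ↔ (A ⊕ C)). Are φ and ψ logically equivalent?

not equivalent

  A   |   B   |   C   |   D   ||   φ   |   ψ  
 True |  True |  True |  True ||  True |  True
 True |  True |  True | False ||  True |  True
 True |  True | False |  True ||  True |  True
 True |  True | False | False ||  True |  True
 True | False |  True |  True ||  True |  True
 True | False |  True | False ||  True |  True
 True | False | False |  True ||  True |  True
 True | False | False | False ||  True |  True
False |  True |  True |  True ||  True |  True
False |  True |  True | False ||  True |  True
False |  True | False |  True ||  True |  True
False |  True | False | False ||  True |  True
False | False |  True |  True ||  True | False
False | False |  True | False || False | False
False | False | False |  True || False | False
False | False | False | False || False | False
The columns differ at A=False, B=False, C=True, D=True (φ=True, ψ=False), so they are not equivalent.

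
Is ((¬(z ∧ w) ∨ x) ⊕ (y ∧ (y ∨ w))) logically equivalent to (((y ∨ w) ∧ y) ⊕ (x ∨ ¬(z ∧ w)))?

  x   |   y   |   z   |   w   ||   φ   |   ψ  
 True |  True |  True |  True || False | False
 True |  True |  True | False || False | False
 True |  True | False |  True || False | False
 True |  True | False | False || False | False
 True | False |  True |  True ||  True |  True
 True | False |  True | False ||  True |  True
 True | False | False |  True ||  True |  True
 True | False | False | False ||  True |  True
False |  True |  True |  True ||  True |  True
False |  True |  True | False || False | False
False |  True | False |  True || False | False
False |  True | False | False || False | False
False | False |  True |  True || False | False
False | False |  True | False ||  True |  True
False | False | False |  True ||  True |  True
False | False | False | False ||  True |  True
The columns for φ and ψ agree on every row, so they are logically equivalent.

equivalent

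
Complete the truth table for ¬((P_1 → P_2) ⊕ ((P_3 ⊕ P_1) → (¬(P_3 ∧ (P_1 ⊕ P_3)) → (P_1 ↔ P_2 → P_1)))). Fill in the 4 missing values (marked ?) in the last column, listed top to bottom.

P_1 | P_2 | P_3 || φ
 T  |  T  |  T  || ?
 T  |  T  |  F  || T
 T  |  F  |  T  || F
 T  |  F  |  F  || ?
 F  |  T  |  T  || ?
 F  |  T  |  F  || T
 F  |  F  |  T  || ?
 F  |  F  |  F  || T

Row P_1=T, P_2=T, P_3=T: (P_1 → P_2) = T, ((P_3 ⊕ P_1) → (¬(P_3 ∧ (P_1 ⊕ P_3)) → (P_1 ↔ P_2 → P_1))) = T, ((P_1 → P_2) ⊕ ((P_3 ⊕ P_1) → (¬(P_3 ∧ (P_1 ⊕ P_3)) → (P_1 ↔ P_2 → P_1)))) = F, so the formula = T.
Row P_1=T, P_2=F, P_3=F: (P_1 → P_2) = F, ((P_3 ⊕ P_1) → (¬(P_3 ∧ (P_1 ⊕ P_3)) → (P_1 ↔ P_2 → P_1))) = T, ((P_1 → P_2) ⊕ ((P_3 ⊕ P_1) → (¬(P_3 ∧ (P_1 ⊕ P_3)) → (P_1 ↔ P_2 → P_1)))) = T, so the formula = F.
Row P_1=F, P_2=T, P_3=T: (P_1 → P_2) = T, ((P_3 ⊕ P_1) → (¬(P_3 ∧ (P_1 ⊕ P_3)) → (P_1 ↔ P_2 → P_1))) = T, ((P_1 → P_2) ⊕ ((P_3 ⊕ P_1) → (¬(P_3 ∧ (P_1 ⊕ P_3)) → (P_1 ↔ P_2 → P_1)))) = F, so the formula = T.
Row P_1=F, P_2=F, P_3=T: (P_1 → P_2) = T, ((P_3 ⊕ P_1) → (¬(P_3 ∧ (P_1 ⊕ P_3)) → (P_1 ↔ P_2 → P_1))) = T, ((P_1 → P_2) ⊕ ((P_3 ⊕ P_1) → (¬(P_3 ∧ (P_1 ⊕ P_3)) → (P_1 ↔ P_2 → P_1)))) = F, so the formula = T.

T, F, T, T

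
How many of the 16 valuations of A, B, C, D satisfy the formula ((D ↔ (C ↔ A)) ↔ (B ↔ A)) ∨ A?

A | B | C | D || (C ↔ A) | (D ↔ (C ↔ A)) | (B ↔ A) | ((D ↔ (C ↔ A)) ↔ (B ↔ A)) | (((D ↔ (C ↔ A)) ↔ (B ↔ A)) ∨ A)
F | F | F | F ||    T    |       F       |    T    |             F             |                F               
F | F | F | T ||    T    |       T       |    T    |             T             |                T               
F | F | T | F ||    F    |       T       |    T    |             T             |                T               
F | F | T | T ||    F    |       F       |    T    |             F             |                F               
F | T | F | F ||    T    |       F       |    F    |             T             |                T               
F | T | F | T ||    T    |       T       |    F    |             F             |                F               
F | T | T | F ||    F    |       T       |    F    |             F             |                F               
F | T | T | T ||    F    |       F       |    F    |             T             |                T               
T | F | F | F ||    F    |       T       |    F    |             F             |                T               
T | F | F | T ||    F    |       F       |    F    |             T             |                T               
T | F | T | F ||    T    |       F       |    F    |             T             |                T               
T | F | T | T ||    T    |       T       |    F    |             F             |                T               
T | T | F | F ||    F    |       T       |    T    |             T             |                T               
T | T | F | T ||    F    |       F       |    T    |             F             |                T               
T | T | T | F ||    T    |       F       |    T    |             F             |                T               
T | T | T | T ||    T    |       T       |    T    |             T             |                T               
The formula is true on 12 of the 16 rows.

12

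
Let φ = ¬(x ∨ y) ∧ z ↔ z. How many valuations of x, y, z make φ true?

5

  x   |   y   |   z   | ((¬(x ∨ y) ∧ z) ↔ z)
----- | ----- | ----- | --------------------
False | False | False |         True        
False | False |  True |         True        
False |  True | False |         True        
False |  True |  True |        False        
 True | False | False |         True        
 True | False |  True |        False        
 True |  True | False |         True        
 True |  True |  True |        False        
The formula is true on 5 of the 8 rows.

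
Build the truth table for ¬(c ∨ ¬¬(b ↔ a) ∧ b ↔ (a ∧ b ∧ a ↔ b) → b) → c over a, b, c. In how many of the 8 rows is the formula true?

7

a | b | c | (b ↔ a) | ¬(b ↔ a) | ¬¬(b ↔ a) | (¬¬(b ↔ a) ∧ b) | (c ∨ (¬¬(b ↔ a) ∧ b)) | (b ∧ a) | (a ∧ (b ∧ a)) | ((a ∧ (b ∧ a)) ↔ b) | (((a ∧ (b ∧ a)) ↔ b) → b) | φ
- | - | - | ------- | -------- | --------- | --------------- | --------------------- | ------- | ------------- | ------------------- | ------------------------- | -
0 | 0 | 0 |    1    |    0     |     1     |        0        |           0           |    0    |       0       |          1          |             0             | 1
0 | 0 | 1 |    1    |    0     |     1     |        0        |           1           |    0    |       0       |          1          |             0             | 1
0 | 1 | 0 |    0    |    1     |     0     |        0        |           0           |    0    |       0       |          0          |             1             | 0
0 | 1 | 1 |    0    |    1     |     0     |        0        |           1           |    0    |       0       |          0          |             1             | 1
1 | 0 | 0 |    0    |    1     |     0     |        0        |           0           |    0    |       0       |          1          |             0             | 1
1 | 0 | 1 |    0    |    1     |     0     |        0        |           1           |    0    |       0       |          1          |             0             | 1
1 | 1 | 0 |    1    |    0     |     1     |        1        |           1           |    1    |       1       |          1          |             1             | 1
1 | 1 | 1 |    1    |    0     |     1     |        1        |           1           |    1    |       1       |          1          |             1             | 1
The formula is true on 7 of the 8 rows.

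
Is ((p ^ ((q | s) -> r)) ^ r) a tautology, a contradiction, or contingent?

contingent

p  q  r  s     ((p ^ ((q | s) -> r)) ^ r)
F  F  F  F                 T             
F  F  F  T                 F             
F  F  T  F                 F             
F  F  T  T                 F             
F  T  F  F                 F             
F  T  F  T                 F             
F  T  T  F                 F             
F  T  T  T                 F             
T  F  F  F                 F             
T  F  F  T                 T             
T  F  T  F                 T             
T  F  T  T                 T             
T  T  F  F                 T             
T  T  F  T                 T             
T  T  T  F                 T             
T  T  T  T                 T             
8 of 16 rows are T, so the formula is contingent.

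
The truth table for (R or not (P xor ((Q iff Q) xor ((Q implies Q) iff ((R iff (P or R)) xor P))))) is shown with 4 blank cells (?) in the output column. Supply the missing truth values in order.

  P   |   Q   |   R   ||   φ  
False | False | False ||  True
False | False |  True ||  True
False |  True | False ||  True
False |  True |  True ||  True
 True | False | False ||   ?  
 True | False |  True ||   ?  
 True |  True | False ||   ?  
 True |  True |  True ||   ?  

False, True, False, True

Row P=True, Q=False, R=False: not (P xor ((Q iff Q) xor ((Q implies Q) iff ((R iff (P or R)) xor P)))) = False, so the formula = False.
Row P=True, Q=False, R=True: not (P xor ((Q iff Q) xor ((Q implies Q) iff ((R iff (P or R)) xor P)))) = True, so the formula = True.
Row P=True, Q=True, R=False: not (P xor ((Q iff Q) xor ((Q implies Q) iff ((R iff (P or R)) xor P)))) = False, so the formula = False.
Row P=True, Q=True, R=True: not (P xor ((Q iff Q) xor ((Q implies Q) iff ((R iff (P or R)) xor P)))) = True, so the formula = True.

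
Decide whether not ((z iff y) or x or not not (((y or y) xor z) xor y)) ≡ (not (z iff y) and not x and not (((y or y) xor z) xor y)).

x  y  z  |  φ  ψ
T  T  T  |  F  F
T  T  F  |  F  F
T  F  T  |  F  F
T  F  F  |  F  F
F  T  T  |  F  F
F  T  F  |  T  T
F  F  T  |  F  F
F  F  F  |  F  F
The columns for φ and ψ agree on every row, so they are logically equivalent.

equivalent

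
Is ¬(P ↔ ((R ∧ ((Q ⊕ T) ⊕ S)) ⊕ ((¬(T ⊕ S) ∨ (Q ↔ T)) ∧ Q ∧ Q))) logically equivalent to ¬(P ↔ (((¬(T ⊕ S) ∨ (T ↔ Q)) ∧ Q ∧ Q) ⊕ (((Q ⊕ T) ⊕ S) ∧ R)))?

equivalent

P | Q | R | S | T || φ | ψ
F | F | F | F | F || F | F
F | F | F | F | T || F | F
F | F | F | T | F || F | F
F | F | F | T | T || F | F
F | F | T | F | F || F | F
F | F | T | F | T || T | T
F | F | T | T | F || T | T
F | F | T | T | T || F | F
F | T | F | F | F || T | T
F | T | F | F | T || T | T
F | T | F | T | F || F | F
F | T | F | T | T || T | T
F | T | T | F | F || F | F
F | T | T | F | T || T | T
F | T | T | T | F || F | F
F | T | T | T | T || F | F
T | F | F | F | F || T | T
T | F | F | F | T || T | T
T | F | F | T | F || T | T
T | F | F | T | T || T | T
T | F | T | F | F || T | T
T | F | T | F | T || F | F
T | F | T | T | F || F | F
T | F | T | T | T || T | T
T | T | F | F | F || F | F
T | T | F | F | T || F | F
T | T | F | T | F || T | T
T | T | F | T | T || F | F
T | T | T | F | F || T | T
T | T | T | F | T || F | F
T | T | T | T | F || T | T
T | T | T | T | T || T | T
The columns for φ and ψ agree on every row, so they are logically equivalent.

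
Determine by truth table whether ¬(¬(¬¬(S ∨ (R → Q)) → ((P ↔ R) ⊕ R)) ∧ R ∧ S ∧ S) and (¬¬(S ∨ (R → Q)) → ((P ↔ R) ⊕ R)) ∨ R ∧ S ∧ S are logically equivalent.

P  Q  R  S  |  φ  ψ
T  T  T  T  |  F  T
T  T  T  F  |  T  F
T  T  F  T  |  T  F
T  T  F  F  |  T  F
T  F  T  T  |  F  T
T  F  T  F  |  T  T
T  F  F  T  |  T  F
T  F  F  F  |  T  F
F  T  T  T  |  T  T
F  T  T  F  |  T  T
F  T  F  T  |  T  T
F  T  F  F  |  T  T
F  F  T  T  |  T  T
F  F  T  F  |  T  T
F  F  F  T  |  T  T
F  F  F  F  |  T  T
The columns differ at P=T, Q=T, R=T, S=T (φ=F, ψ=T), so they are not equivalent.

not equivalent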